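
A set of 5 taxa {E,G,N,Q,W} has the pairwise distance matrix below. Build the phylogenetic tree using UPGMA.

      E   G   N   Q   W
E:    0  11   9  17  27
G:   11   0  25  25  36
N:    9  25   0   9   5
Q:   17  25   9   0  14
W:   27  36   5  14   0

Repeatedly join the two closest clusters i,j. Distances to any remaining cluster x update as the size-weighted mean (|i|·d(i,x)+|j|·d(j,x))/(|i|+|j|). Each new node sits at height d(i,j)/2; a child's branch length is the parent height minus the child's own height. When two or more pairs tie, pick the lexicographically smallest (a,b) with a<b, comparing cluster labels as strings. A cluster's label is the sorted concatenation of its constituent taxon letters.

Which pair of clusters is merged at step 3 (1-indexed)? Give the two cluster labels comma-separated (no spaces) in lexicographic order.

step 1: merge (N,W) at d=5; branch lengths N→5/2, W→5/2; new cluster NW
  updated: d(E,NW)=18, d(G,NW)=61/2, d(NW,Q)=23/2
step 2: merge (E,G) at d=11; branch lengths E→11/2, G→11/2; new cluster EG
  updated: d(EG,NW)=97/4, d(EG,Q)=21
step 3: merge (NW,Q) at d=23/2; branch lengths NW→13/4, Q→23/4; new cluster NQW
  updated: d(EG,NQW)=139/6
step 4: merge (EG,NQW) at d=139/6; branch lengths EG→73/12, NQW→35/6; new cluster EGNQW
final tree: ((E:11/2,G:11/2):73/12,((N:5/2,W:5/2):13/4,Q:23/4):35/6)
total length: 443/12

NW,Q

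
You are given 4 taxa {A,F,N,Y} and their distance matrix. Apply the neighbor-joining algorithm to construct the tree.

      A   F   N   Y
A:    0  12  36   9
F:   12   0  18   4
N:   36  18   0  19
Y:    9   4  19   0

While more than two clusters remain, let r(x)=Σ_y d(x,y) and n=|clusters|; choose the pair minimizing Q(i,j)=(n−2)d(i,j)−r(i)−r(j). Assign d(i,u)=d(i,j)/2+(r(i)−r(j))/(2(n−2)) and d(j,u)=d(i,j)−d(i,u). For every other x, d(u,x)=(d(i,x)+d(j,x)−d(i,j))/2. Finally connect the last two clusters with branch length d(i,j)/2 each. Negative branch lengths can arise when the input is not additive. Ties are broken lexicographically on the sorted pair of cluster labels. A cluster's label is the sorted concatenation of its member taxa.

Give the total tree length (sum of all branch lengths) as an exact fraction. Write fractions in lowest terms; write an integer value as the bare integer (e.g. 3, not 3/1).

125/4

iteration 1: select A,Y (d=9, Q=-71); attach at lengths (43/4, -7/4); label the merged cluster AY
  updated: d(AY,F)=7/2, d(AY,N)=23
iteration 2: select AY,F (d=7/2, Q=-89/2); attach at lengths (17/4, -3/4); label the merged cluster AFY
  updated: d(AFY,N)=75/4
iteration 3: select AFY,N (d=75/4); attach at lengths (75/8, 75/8); label the merged cluster AFNY
final tree: (((A:43/4,Y:-7/4):17/4,F:-3/4):75/8,N:75/8)
total length: 125/4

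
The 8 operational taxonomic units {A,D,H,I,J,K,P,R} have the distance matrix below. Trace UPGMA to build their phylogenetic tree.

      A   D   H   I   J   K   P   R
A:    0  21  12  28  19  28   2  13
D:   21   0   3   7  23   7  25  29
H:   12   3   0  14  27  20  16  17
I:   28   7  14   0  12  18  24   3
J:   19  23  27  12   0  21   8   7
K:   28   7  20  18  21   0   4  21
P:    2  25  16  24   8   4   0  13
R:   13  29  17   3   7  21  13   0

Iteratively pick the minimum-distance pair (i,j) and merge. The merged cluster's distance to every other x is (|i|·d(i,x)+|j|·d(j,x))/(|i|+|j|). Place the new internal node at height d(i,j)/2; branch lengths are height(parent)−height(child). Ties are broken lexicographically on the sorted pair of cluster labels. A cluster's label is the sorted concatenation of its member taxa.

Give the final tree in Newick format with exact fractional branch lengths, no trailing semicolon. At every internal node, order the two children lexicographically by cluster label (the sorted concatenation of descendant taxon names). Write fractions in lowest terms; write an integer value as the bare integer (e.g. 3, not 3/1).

(((A:1,P:1):31/4,((I:3/2,R:3/2):13/4,J:19/4):4):41/60,((D:3/2,H:3/2):21/4,K:27/4):161/60)

1. join A+P (d=2) ⇒ AP; edges |A|=1, |P|=1
  updated: d(AP,D)=23, d(AP,H)=14, d(AP,I)=26, d(AP,J)=27/2, d(AP,K)=16, d(AP,R)=13
2. join D+H (d=3) ⇒ DH; edges |D|=3/2, |H|=3/2
  updated: d(AP,DH)=37/2, d(DH,I)=21/2, d(DH,J)=25, d(DH,K)=27/2, d(DH,R)=23
3. join I+R (d=3) ⇒ IR; edges |I|=3/2, |R|=3/2
  updated: d(AP,IR)=39/2, d(DH,IR)=67/4, d(IR,J)=19/2, d(IR,K)=39/2
4. join IR+J (d=19/2) ⇒ IJR; edges |IR|=13/4, |J|=19/4
  updated: d(AP,IJR)=35/2, d(DH,IJR)=39/2, d(IJR,K)=20
5. join DH+K (d=27/2) ⇒ DHK; edges |DH|=21/4, |K|=27/4
  updated: d(AP,DHK)=53/3, d(DHK,IJR)=59/3
6. join AP+IJR (d=35/2) ⇒ AIJPR; edges |AP|=31/4, |IJR|=4
  updated: d(AIJPR,DHK)=283/15
7. join AIJPR+DHK (d=283/15) ⇒ ADHIJKPR; edges |AIJPR|=41/60, |DHK|=161/60
final tree: (((A:1,P:1):31/4,((I:3/2,R:3/2):13/4,J:19/4):4):41/60,((D:3/2,H:3/2):21/4,K:27/4):161/60)
total length: 2587/60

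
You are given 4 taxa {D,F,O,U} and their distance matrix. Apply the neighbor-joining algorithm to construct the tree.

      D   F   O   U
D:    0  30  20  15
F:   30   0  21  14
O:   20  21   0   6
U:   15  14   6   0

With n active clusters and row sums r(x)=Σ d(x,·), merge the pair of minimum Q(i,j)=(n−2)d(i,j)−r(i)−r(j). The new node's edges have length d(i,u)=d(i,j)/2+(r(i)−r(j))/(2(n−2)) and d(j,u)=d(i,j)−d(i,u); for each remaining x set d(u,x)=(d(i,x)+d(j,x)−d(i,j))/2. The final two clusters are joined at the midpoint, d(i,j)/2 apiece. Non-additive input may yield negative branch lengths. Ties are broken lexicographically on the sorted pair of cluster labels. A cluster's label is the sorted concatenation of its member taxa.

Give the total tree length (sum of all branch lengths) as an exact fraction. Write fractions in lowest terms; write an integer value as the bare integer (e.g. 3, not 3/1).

35

1. join D+O (d=20, Q=-72) ⇒ DO; edges |D|=29/2, |O|=11/2
  updated: d(DO,F)=31/2, d(DO,U)=1/2
2. join DO+F (d=31/2, Q=-30) ⇒ DFO; edges |DO|=1, |F|=29/2
  updated: d(DFO,U)=-1/2
3. join DFO+U (d=-1/2) ⇒ DFOU; edges |DFO|=-1/4, |U|=-1/4
final tree: (((D:29/2,O:11/2):1,F:29/2):-1/4,U:-1/4)
total length: 35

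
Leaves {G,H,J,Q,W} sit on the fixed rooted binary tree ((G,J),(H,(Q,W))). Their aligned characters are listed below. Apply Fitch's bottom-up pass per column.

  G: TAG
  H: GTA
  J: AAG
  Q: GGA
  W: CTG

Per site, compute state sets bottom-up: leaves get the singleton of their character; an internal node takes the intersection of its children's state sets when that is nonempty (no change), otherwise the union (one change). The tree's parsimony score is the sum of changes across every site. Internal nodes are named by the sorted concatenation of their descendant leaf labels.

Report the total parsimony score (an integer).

site 0, node GJ: G={T} ∪ J={A} → {A,T} (+1)
site 0, node QW: Q={G} ∪ W={C} → {C,G} (+1)
site 0, node HQW: H={G} ∩ QW={C,G} → {G} (+0)
site 0, node GHJQW: GJ={A,T} ∪ HQW={G} → {A,G,T} (+1)
site 1, node GJ: G={A} ∩ J={A} → {A} (+0)
site 1, node QW: Q={G} ∪ W={T} → {G,T} (+1)
site 1, node HQW: H={T} ∩ QW={G,T} → {T} (+0)
site 1, node GHJQW: GJ={A} ∪ HQW={T} → {A,T} (+1)
site 2, node GJ: G={G} ∩ J={G} → {G} (+0)
site 2, node QW: Q={A} ∪ W={G} → {A,G} (+1)
site 2, node HQW: H={A} ∩ QW={A,G} → {A} (+0)
site 2, node GHJQW: GJ={G} ∪ HQW={A} → {A,G} (+1)
per-site changes: [3, 2, 2]; total = 7

7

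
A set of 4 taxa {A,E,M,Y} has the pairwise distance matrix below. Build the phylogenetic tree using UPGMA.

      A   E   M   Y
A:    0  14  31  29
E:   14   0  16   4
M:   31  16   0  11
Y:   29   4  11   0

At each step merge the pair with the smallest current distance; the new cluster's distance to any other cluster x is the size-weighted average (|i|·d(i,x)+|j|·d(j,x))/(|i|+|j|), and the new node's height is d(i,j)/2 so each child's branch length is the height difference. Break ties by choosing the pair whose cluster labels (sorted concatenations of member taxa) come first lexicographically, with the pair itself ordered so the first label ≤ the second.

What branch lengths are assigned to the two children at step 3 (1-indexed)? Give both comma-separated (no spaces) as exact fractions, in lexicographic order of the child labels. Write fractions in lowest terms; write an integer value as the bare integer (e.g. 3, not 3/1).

37/3,67/12

iteration 1: select E,Y (d=4); attach at lengths (2, 2); label the merged cluster EY
  updated: d(A,EY)=43/2, d(EY,M)=27/2
iteration 2: select EY,M (d=27/2); attach at lengths (19/4, 27/4); label the merged cluster EMY
  updated: d(A,EMY)=74/3
iteration 3: select A,EMY (d=74/3); attach at lengths (37/3, 67/12); label the merged cluster AEMY
final tree: (A:37/3,((E:2,Y:2):19/4,M:27/4):67/12)
total length: 401/12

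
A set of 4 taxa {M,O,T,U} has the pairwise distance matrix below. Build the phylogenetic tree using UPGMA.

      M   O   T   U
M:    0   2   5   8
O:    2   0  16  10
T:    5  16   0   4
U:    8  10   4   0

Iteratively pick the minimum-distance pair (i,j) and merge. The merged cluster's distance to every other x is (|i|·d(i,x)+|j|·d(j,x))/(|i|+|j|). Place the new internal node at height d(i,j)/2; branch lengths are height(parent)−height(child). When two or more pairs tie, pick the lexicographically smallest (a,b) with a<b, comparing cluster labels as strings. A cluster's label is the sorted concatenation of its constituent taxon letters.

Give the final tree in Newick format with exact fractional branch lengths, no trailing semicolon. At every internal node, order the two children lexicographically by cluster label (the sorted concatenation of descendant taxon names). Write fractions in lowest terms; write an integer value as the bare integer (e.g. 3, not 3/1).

((M:1,O:1):31/8,(T:2,U:2):23/8)

step 1: merge (M,O) at d=2; branch lengths M→1, O→1; new cluster MO
  updated: d(MO,T)=21/2, d(MO,U)=9
step 2: merge (T,U) at d=4; branch lengths T→2, U→2; new cluster TU
  updated: d(MO,TU)=39/4
step 3: merge (MO,TU) at d=39/4; branch lengths MO→31/8, TU→23/8; new cluster MOTU
final tree: ((M:1,O:1):31/8,(T:2,U:2):23/8)
total length: 51/4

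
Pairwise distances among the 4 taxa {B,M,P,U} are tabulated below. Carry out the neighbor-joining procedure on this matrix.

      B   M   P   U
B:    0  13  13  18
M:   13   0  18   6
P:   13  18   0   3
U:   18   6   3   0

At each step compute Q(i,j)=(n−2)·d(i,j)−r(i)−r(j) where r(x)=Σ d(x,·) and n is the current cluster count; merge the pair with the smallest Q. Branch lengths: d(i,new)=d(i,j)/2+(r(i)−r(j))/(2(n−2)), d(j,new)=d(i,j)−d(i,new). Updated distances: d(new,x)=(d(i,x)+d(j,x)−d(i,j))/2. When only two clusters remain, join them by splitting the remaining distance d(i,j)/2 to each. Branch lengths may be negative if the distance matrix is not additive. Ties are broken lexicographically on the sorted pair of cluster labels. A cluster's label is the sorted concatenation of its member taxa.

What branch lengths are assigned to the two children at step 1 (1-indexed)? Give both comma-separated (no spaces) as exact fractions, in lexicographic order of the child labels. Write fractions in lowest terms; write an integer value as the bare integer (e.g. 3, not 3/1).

1. join B+M (d=13, Q=-55) ⇒ BM; edges |B|=33/4, |M|=19/4
  updated: d(BM,P)=9, d(BM,U)=11/2
2. join BM+P (d=9, Q=-35/2) ⇒ BMP; edges |BM|=23/4, |P|=13/4
  updated: d(BMP,U)=-1/4
3. join BMP+U (d=-1/4) ⇒ BMPU; edges |BMP|=-1/8, |U|=-1/8
final tree: (((B:33/4,M:19/4):23/4,P:13/4):-1/8,U:-1/8)
total length: 87/4

33/4,19/4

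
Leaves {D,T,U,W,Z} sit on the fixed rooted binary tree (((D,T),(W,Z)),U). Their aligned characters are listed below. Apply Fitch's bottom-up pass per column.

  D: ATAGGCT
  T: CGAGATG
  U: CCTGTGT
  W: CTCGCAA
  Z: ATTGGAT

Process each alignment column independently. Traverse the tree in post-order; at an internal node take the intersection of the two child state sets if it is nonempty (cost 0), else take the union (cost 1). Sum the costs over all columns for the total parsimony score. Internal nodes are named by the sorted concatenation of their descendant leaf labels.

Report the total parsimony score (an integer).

DT@0: {A} ∪ {C} = {A,C} (union, +1)
WZ@0: {C} ∪ {A} = {A,C} (union, +1)
DTWZ@0: {A,C} ∩ {A,C} = {A,C} (intersection, +0)
DTUWZ@0: {A,C} ∩ {C} = {C} (intersection, +0)
DT@1: {T} ∪ {G} = {G,T} (union, +1)
WZ@1: {T} ∩ {T} = {T} (intersection, +0)
DTWZ@1: {G,T} ∩ {T} = {T} (intersection, +0)
DTUWZ@1: {T} ∪ {C} = {C,T} (union, +1)
DT@2: {A} ∩ {A} = {A} (intersection, +0)
WZ@2: {C} ∪ {T} = {C,T} (union, +1)
DTWZ@2: {A} ∪ {C,T} = {A,C,T} (union, +1)
DTUWZ@2: {A,C,T} ∩ {T} = {T} (intersection, +0)
DT@3: {G} ∩ {G} = {G} (intersection, +0)
WZ@3: {G} ∩ {G} = {G} (intersection, +0)
DTWZ@3: {G} ∩ {G} = {G} (intersection, +0)
DTUWZ@3: {G} ∩ {G} = {G} (intersection, +0)
DT@4: {G} ∪ {A} = {A,G} (union, +1)
WZ@4: {C} ∪ {G} = {C,G} (union, +1)
DTWZ@4: {A,G} ∩ {C,G} = {G} (intersection, +0)
DTUWZ@4: {G} ∪ {T} = {G,T} (union, +1)
DT@5: {C} ∪ {T} = {C,T} (union, +1)
WZ@5: {A} ∩ {A} = {A} (intersection, +0)
DTWZ@5: {C,T} ∪ {A} = {A,C,T} (union, +1)
DTUWZ@5: {A,C,T} ∪ {G} = {A,C,G,T} (union, +1)
DT@6: {T} ∪ {G} = {G,T} (union, +1)
WZ@6: {A} ∪ {T} = {A,T} (union, +1)
DTWZ@6: {G,T} ∩ {A,T} = {T} (intersection, +0)
DTUWZ@6: {T} ∩ {T} = {T} (intersection, +0)
per-site changes: [2, 2, 2, 0, 3, 3, 2]; total = 14

14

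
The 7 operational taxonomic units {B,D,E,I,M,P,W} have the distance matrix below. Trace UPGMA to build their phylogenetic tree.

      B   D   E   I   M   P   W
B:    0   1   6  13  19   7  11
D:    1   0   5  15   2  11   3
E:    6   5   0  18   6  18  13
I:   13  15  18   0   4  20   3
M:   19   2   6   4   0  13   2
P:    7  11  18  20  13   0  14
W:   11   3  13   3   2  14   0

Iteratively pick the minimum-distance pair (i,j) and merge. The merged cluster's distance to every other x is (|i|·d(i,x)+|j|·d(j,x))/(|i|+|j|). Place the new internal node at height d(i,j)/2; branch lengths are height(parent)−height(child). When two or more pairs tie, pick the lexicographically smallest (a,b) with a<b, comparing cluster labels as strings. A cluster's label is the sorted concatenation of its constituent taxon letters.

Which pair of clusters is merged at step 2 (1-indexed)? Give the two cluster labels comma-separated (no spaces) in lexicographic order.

M,W

1. join B+D (d=1) ⇒ BD; edges |B|=1/2, |D|=1/2
  updated: d(BD,E)=11/2, d(BD,I)=14, d(BD,M)=21/2, d(BD,P)=9, d(BD,W)=7
2. join M+W (d=2) ⇒ MW; edges |M|=1, |W|=1
  updated: d(BD,MW)=35/4, d(E,MW)=19/2, d(I,MW)=7/2, d(MW,P)=27/2
3. join I+MW (d=7/2) ⇒ IMW; edges |I|=7/4, |MW|=3/4
  updated: d(BD,IMW)=21/2, d(E,IMW)=37/3, d(IMW,P)=47/3
4. join BD+E (d=11/2) ⇒ BDE; edges |BD|=9/4, |E|=11/4
  updated: d(BDE,IMW)=100/9, d(BDE,P)=12
5. join BDE+IMW (d=100/9) ⇒ BDEIMW; edges |BDE|=101/36, |IMW|=137/36
  updated: d(BDEIMW,P)=83/6
6. join BDEIMW+P (d=83/6) ⇒ BDEIMPW; edges |BDEIMW|=49/36, |P|=83/12
final tree: ((((B:1/2,D:1/2):9/4,E:11/4):101/36,(I:7/4,(M:1,W:1):3/4):137/36):49/36,P:83/12)
total length: 457/18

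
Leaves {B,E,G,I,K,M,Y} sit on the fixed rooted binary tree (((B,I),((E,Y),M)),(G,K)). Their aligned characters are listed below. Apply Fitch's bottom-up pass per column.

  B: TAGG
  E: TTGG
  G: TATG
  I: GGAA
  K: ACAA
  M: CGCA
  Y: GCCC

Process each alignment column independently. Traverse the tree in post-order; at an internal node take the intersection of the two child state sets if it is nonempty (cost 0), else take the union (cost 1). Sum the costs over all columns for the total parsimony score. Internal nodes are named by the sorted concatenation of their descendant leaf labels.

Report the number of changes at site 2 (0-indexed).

site 0, node BI: B={T} ∪ I={G} → {G,T} (+1)
site 0, node EY: E={T} ∪ Y={G} → {G,T} (+1)
site 0, node EMY: EY={G,T} ∪ M={C} → {C,G,T} (+1)
site 0, node BEIMY: BI={G,T} ∩ EMY={C,G,T} → {G,T} (+0)
site 0, node GK: G={T} ∪ K={A} → {A,T} (+1)
site 0, node BEGIKMY: BEIMY={G,T} ∩ GK={A,T} → {T} (+0)
site 1, node BI: B={A} ∪ I={G} → {A,G} (+1)
site 1, node EY: E={T} ∪ Y={C} → {C,T} (+1)
site 1, node EMY: EY={C,T} ∪ M={G} → {C,G,T} (+1)
site 1, node BEIMY: BI={A,G} ∩ EMY={C,G,T} → {G} (+0)
site 1, node GK: G={A} ∪ K={C} → {A,C} (+1)
site 1, node BEGIKMY: BEIMY={G} ∪ GK={A,C} → {A,C,G} (+1)
site 2, node BI: B={G} ∪ I={A} → {A,G} (+1)
site 2, node EY: E={G} ∪ Y={C} → {C,G} (+1)
site 2, node EMY: EY={C,G} ∩ M={C} → {C} (+0)
site 2, node BEIMY: BI={A,G} ∪ EMY={C} → {A,C,G} (+1)
site 2, node GK: G={T} ∪ K={A} → {A,T} (+1)
site 2, node BEGIKMY: BEIMY={A,C,G} ∩ GK={A,T} → {A} (+0)
site 3, node BI: B={G} ∪ I={A} → {A,G} (+1)
site 3, node EY: E={G} ∪ Y={C} → {C,G} (+1)
site 3, node EMY: EY={C,G} ∪ M={A} → {A,C,G} (+1)
site 3, node BEIMY: BI={A,G} ∩ EMY={A,C,G} → {A,G} (+0)
site 3, node GK: G={G} ∪ K={A} → {A,G} (+1)
site 3, node BEGIKMY: BEIMY={A,G} ∩ GK={A,G} → {A,G} (+0)
per-site changes: [4, 5, 4, 4]; total = 17

4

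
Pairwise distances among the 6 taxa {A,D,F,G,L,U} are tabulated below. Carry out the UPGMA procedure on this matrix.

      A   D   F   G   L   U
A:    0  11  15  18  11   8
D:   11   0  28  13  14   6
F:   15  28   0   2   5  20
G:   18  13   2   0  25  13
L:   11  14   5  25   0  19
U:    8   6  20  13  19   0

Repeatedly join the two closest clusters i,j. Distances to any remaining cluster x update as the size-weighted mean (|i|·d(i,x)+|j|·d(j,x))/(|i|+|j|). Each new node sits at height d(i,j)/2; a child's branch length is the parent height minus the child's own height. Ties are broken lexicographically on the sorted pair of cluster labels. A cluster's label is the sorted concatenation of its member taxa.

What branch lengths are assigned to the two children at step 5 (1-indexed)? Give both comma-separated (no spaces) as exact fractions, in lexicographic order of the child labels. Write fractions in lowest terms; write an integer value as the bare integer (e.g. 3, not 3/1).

step 1: merge (F,G) at d=2; branch lengths F→1, G→1; new cluster FG
  updated: d(A,FG)=33/2, d(D,FG)=41/2, d(FG,L)=15, d(FG,U)=33/2
step 2: merge (D,U) at d=6; branch lengths D→3, U→3; new cluster DU
  updated: d(A,DU)=19/2, d(DU,FG)=37/2, d(DU,L)=33/2
step 3: merge (A,DU) at d=19/2; branch lengths A→19/4, DU→7/4; new cluster ADU
  updated: d(ADU,FG)=107/6, d(ADU,L)=44/3
step 4: merge (ADU,L) at d=44/3; branch lengths ADU→31/12, L→22/3; new cluster ADLU
  updated: d(ADLU,FG)=137/8
step 5: merge (ADLU,FG) at d=137/8; branch lengths ADLU→59/48, FG→121/16; new cluster ADFGLU
final tree: (((A:19/4,(D:3,U:3):7/4):31/12,L:22/3):59/48,(F:1,G:1):121/16)
total length: 797/24

59/48,121/16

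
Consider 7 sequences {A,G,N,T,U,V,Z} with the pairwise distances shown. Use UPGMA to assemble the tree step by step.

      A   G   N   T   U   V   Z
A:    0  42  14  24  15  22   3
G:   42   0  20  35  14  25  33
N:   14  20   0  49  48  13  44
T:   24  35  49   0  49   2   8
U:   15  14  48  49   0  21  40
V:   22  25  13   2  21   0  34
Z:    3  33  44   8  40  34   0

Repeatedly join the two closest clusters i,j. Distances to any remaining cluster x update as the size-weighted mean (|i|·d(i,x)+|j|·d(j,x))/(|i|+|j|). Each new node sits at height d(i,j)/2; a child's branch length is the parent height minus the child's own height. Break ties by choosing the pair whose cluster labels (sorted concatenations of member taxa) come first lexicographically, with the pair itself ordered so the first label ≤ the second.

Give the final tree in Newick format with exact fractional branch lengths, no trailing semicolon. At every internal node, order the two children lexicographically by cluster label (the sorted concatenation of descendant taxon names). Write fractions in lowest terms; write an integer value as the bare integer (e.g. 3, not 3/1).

((((A:3/2,Z:3/2):19/2,(T:1,V:1):10):4,N:15):7/5,(G:7,U:7):47/5)

step 1: merge (T,V) at d=2; branch lengths T→1, V→1; new cluster TV
  updated: d(A,TV)=23, d(G,TV)=30, d(N,TV)=31, d(TV,U)=35, d(TV,Z)=21
step 2: merge (A,Z) at d=3; branch lengths A→3/2, Z→3/2; new cluster AZ
  updated: d(AZ,G)=75/2, d(AZ,N)=29, d(AZ,TV)=22, d(AZ,U)=55/2
step 3: merge (G,U) at d=14; branch lengths G→7, U→7; new cluster GU
  updated: d(AZ,GU)=65/2, d(GU,N)=34, d(GU,TV)=65/2
step 4: merge (AZ,TV) at d=22; branch lengths AZ→19/2, TV→10; new cluster ATVZ
  updated: d(ATVZ,GU)=65/2, d(ATVZ,N)=30
step 5: merge (ATVZ,N) at d=30; branch lengths ATVZ→4, N→15; new cluster ANTVZ
  updated: d(ANTVZ,GU)=164/5
step 6: merge (ANTVZ,GU) at d=164/5; branch lengths ANTVZ→7/5, GU→47/5; new cluster AGNTUVZ
final tree: ((((A:3/2,Z:3/2):19/2,(T:1,V:1):10):4,N:15):7/5,(G:7,U:7):47/5)
total length: 683/10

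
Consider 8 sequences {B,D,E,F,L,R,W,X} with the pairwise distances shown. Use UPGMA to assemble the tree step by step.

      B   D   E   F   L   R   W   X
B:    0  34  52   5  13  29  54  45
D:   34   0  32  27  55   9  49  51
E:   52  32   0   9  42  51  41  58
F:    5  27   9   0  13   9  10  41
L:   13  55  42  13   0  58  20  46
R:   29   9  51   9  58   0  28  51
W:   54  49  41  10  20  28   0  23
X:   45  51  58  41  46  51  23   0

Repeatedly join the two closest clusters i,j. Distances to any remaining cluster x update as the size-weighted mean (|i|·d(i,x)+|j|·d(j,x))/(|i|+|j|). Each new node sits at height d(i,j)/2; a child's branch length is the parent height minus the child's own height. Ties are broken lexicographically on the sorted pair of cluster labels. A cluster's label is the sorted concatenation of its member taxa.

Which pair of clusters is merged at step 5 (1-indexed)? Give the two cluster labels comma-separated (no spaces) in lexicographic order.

1. join B+F (d=5) ⇒ BF; edges |B|=5/2, |F|=5/2
  updated: d(BF,D)=61/2, d(BF,E)=61/2, d(BF,L)=13, d(BF,R)=19, d(BF,W)=32, d(BF,X)=43
2. join D+R (d=9) ⇒ DR; edges |D|=9/2, |R|=9/2
  updated: d(BF,DR)=99/4, d(DR,E)=83/2, d(DR,L)=113/2, d(DR,W)=77/2, d(DR,X)=51
3. join BF+L (d=13) ⇒ BFL; edges |BF|=4, |L|=13/2
  updated: d(BFL,DR)=106/3, d(BFL,E)=103/3, d(BFL,W)=28, d(BFL,X)=44
4. join W+X (d=23) ⇒ WX; edges |W|=23/2, |X|=23/2
  updated: d(BFL,WX)=36, d(DR,WX)=179/4, d(E,WX)=99/2
5. join BFL+E (d=103/3) ⇒ BEFL; edges |BFL|=32/3, |E|=103/6
  updated: d(BEFL,DR)=295/8, d(BEFL,WX)=315/8
6. join BEFL+DR (d=295/8) ⇒ BDEFLR; edges |BEFL|=61/48, |DR|=223/16
  updated: d(BDEFLR,WX)=247/6
7. join BDEFLR+WX (d=247/6) ⇒ BDEFLRWX; edges |BDEFLR|=103/48, |WX|=109/12
final tree: (((((B:5/2,F:5/2):4,L:13/2):32/3,E:103/6):61/48,(D:9/2,R:9/2):223/16):103/48,(W:23/2,X:23/2):109/12)
total length: 4885/48

BFL,E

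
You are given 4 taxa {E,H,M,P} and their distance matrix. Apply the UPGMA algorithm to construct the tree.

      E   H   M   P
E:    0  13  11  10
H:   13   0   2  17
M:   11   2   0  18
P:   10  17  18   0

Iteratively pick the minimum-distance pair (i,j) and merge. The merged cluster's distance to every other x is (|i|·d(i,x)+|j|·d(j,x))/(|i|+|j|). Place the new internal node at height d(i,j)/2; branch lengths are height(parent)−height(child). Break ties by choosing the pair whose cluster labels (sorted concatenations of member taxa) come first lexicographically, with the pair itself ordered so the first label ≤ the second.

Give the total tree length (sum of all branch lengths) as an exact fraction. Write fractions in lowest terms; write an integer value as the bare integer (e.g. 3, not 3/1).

1. join H+M (d=2) ⇒ HM; edges |H|=1, |M|=1
  updated: d(E,HM)=12, d(HM,P)=35/2
2. join E+P (d=10) ⇒ EP; edges |E|=5, |P|=5
  updated: d(EP,HM)=59/4
3. join EP+HM (d=59/4) ⇒ EHMP; edges |EP|=19/8, |HM|=51/8
final tree: ((E:5,P:5):19/8,(H:1,M:1):51/8)
total length: 83/4

83/4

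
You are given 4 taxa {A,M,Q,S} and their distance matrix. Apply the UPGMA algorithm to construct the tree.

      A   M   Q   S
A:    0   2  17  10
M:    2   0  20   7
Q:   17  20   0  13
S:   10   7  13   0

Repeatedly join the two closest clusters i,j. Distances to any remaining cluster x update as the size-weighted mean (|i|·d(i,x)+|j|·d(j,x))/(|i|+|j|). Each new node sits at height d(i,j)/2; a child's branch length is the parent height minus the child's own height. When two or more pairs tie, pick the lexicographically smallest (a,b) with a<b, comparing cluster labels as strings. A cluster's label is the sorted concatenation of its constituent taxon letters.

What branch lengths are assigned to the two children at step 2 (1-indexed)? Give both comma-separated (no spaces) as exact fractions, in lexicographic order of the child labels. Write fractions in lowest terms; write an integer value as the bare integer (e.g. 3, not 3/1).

13/4,17/4

step 1: merge (A,M) at d=2; branch lengths A→1, M→1; new cluster AM
  updated: d(AM,Q)=37/2, d(AM,S)=17/2
step 2: merge (AM,S) at d=17/2; branch lengths AM→13/4, S→17/4; new cluster AMS
  updated: d(AMS,Q)=50/3
step 3: merge (AMS,Q) at d=50/3; branch lengths AMS→49/12, Q→25/3; new cluster AMQS
final tree: (((A:1,M:1):13/4,S:17/4):49/12,Q:25/3)
total length: 263/12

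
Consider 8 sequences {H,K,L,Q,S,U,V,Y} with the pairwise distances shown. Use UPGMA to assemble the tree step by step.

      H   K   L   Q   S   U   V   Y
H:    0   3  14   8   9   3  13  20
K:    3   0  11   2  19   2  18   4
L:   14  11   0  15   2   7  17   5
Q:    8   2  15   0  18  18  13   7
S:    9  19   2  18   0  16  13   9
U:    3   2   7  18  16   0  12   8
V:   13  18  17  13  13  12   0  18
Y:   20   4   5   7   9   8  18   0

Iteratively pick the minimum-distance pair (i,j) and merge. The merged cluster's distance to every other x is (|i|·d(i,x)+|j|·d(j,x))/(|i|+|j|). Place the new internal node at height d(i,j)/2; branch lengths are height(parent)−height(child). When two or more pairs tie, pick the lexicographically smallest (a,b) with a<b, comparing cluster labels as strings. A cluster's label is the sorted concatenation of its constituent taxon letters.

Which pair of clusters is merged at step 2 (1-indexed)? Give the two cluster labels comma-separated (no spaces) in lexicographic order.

L,S

iteration 1: select K,Q (d=2); attach at lengths (1, 1); label the merged cluster KQ
  updated: d(H,KQ)=11/2, d(KQ,L)=13, d(KQ,S)=37/2, d(KQ,U)=10, d(KQ,V)=31/2, d(KQ,Y)=11/2
iteration 2: select L,S (d=2); attach at lengths (1, 1); label the merged cluster LS
  updated: d(H,LS)=23/2, d(KQ,LS)=63/4, d(LS,U)=23/2, d(LS,V)=15, d(LS,Y)=7
iteration 3: select H,U (d=3); attach at lengths (3/2, 3/2); label the merged cluster HU
  updated: d(HU,KQ)=31/4, d(HU,LS)=23/2, d(HU,V)=25/2, d(HU,Y)=14
iteration 4: select KQ,Y (d=11/2); attach at lengths (7/4, 11/4); label the merged cluster KQY
  updated: d(HU,KQY)=59/6, d(KQY,LS)=77/6, d(KQY,V)=49/3
iteration 5: select HU,KQY (d=59/6); attach at lengths (41/12, 13/6); label the merged cluster HKQUY
  updated: d(HKQUY,LS)=123/10, d(HKQUY,V)=74/5
iteration 6: select HKQUY,LS (d=123/10); attach at lengths (37/30, 103/20); label the merged cluster HKLQSUY
  updated: d(HKLQSUY,V)=104/7
iteration 7: select HKLQSUY,V (d=104/7); attach at lengths (179/140, 52/7); label the merged cluster HKLQSUVY
final tree: ((((H:3/2,U:3/2):41/12,((K:1,Q:1):7/4,Y:11/4):13/6):37/30,(L:1,S:1):103/20):179/140,V:52/7)
total length: 13513/420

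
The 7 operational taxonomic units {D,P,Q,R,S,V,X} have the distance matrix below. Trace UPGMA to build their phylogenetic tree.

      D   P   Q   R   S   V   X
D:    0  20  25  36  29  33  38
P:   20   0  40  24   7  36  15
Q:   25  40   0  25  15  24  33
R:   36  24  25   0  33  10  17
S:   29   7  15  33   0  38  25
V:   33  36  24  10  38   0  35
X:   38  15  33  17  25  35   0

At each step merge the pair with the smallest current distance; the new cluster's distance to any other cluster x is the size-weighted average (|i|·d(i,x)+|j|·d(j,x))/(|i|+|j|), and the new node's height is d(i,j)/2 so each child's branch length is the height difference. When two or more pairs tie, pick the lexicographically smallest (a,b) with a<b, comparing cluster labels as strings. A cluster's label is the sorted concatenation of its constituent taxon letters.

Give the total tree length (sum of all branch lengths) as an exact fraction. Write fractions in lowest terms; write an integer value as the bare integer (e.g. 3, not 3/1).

1. join P+S (d=7) ⇒ PS; edges |P|=7/2, |S|=7/2
  updated: d(D,PS)=49/2, d(PS,Q)=55/2, d(PS,R)=57/2, d(PS,V)=37, d(PS,X)=20
2. join R+V (d=10) ⇒ RV; edges |R|=5, |V|=5
  updated: d(D,RV)=69/2, d(PS,RV)=131/4, d(Q,RV)=49/2, d(RV,X)=26
3. join PS+X (d=20) ⇒ PSX; edges |PS|=13/2, |X|=10
  updated: d(D,PSX)=29, d(PSX,Q)=88/3, d(PSX,RV)=61/2
4. join Q+RV (d=49/2) ⇒ QRV; edges |Q|=49/4, |RV|=29/4
  updated: d(D,QRV)=94/3, d(PSX,QRV)=271/9
5. join D+PSX (d=29) ⇒ DPSX; edges |D|=29/2, |PSX|=9/2
  updated: d(DPSX,QRV)=365/12
6. join DPSX+QRV (d=365/12) ⇒ DPQRSVX; edges |DPSX|=17/24, |QRV|=71/24
final tree: ((D:29/2,((P:7/2,S:7/2):13/2,X:10):9/2):17/24,(Q:49/4,(R:5,V:5):29/4):71/24)
total length: 227/3

227/3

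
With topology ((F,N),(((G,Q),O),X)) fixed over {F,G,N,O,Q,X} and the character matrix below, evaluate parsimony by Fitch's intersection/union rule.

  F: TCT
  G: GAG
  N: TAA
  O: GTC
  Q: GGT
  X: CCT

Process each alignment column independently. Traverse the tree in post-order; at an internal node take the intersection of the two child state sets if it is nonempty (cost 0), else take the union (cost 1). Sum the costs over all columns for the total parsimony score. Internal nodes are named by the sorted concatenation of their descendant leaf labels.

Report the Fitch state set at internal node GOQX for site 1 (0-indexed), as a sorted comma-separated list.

site 0, node FN: F={T} ∩ N={T} → {T} (+0)
site 0, node GQ: G={G} ∩ Q={G} → {G} (+0)
site 0, node GOQ: GQ={G} ∩ O={G} → {G} (+0)
site 0, node GOQX: GOQ={G} ∪ X={C} → {C,G} (+1)
site 0, node FGNOQX: FN={T} ∪ GOQX={C,G} → {C,G,T} (+1)
site 1, node FN: F={C} ∪ N={A} → {A,C} (+1)
site 1, node GQ: G={A} ∪ Q={G} → {A,G} (+1)
site 1, node GOQ: GQ={A,G} ∪ O={T} → {A,G,T} (+1)
site 1, node GOQX: GOQ={A,G,T} ∪ X={C} → {A,C,G,T} (+1)
site 1, node FGNOQX: FN={A,C} ∩ GOQX={A,C,G,T} → {A,C} (+0)
site 2, node FN: F={T} ∪ N={A} → {A,T} (+1)
site 2, node GQ: G={G} ∪ Q={T} → {G,T} (+1)
site 2, node GOQ: GQ={G,T} ∪ O={C} → {C,G,T} (+1)
site 2, node GOQX: GOQ={C,G,T} ∩ X={T} → {T} (+0)
site 2, node FGNOQX: FN={A,T} ∩ GOQX={T} → {T} (+0)
per-site changes: [2, 4, 3]; total = 9

A,C,G,T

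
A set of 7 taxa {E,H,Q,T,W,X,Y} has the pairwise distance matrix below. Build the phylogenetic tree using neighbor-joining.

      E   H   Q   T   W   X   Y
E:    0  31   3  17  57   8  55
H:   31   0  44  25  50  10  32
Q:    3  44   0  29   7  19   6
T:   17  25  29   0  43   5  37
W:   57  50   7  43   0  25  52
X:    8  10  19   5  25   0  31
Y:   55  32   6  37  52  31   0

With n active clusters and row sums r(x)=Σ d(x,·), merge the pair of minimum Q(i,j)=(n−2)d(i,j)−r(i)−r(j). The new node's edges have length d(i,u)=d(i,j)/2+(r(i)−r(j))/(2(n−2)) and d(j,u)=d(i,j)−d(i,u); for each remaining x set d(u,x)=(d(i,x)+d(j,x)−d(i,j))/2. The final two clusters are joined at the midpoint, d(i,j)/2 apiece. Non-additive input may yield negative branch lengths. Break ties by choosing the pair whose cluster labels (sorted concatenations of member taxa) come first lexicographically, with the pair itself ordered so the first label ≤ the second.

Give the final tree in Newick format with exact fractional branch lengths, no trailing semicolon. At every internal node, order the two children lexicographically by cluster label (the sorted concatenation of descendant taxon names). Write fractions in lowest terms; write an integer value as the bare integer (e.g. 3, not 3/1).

(((E:43/4,T:25/4):5/2,(H:79/6,((Q:-91/10,W:161/10):17/2,Y:17):71/6):3):-9/4,X:-9/4)

iteration 1: select Q,W (d=7, Q=-307); attach at lengths (-91/10, 161/10); label the merged cluster QW
  updated: d(E,QW)=53/2, d(H,QW)=87/2, d(QW,T)=65/2, d(QW,X)=37/2, d(QW,Y)=51/2
iteration 2: select QW,Y (d=51/2, Q=-225); attach at lengths (17/2, 17); label the merged cluster QWY
  updated: d(E,QWY)=28, d(H,QWY)=25, d(QWY,T)=22, d(QWY,X)=12
iteration 3: select H,QWY (d=25, Q=-103); attach at lengths (79/6, 71/6); label the merged cluster HQWY
  updated: d(E,HQWY)=17, d(HQWY,T)=11, d(HQWY,X)=-3/2
iteration 4: select E,T (d=17, Q=-41); attach at lengths (43/4, 25/4); label the merged cluster ET
  updated: d(ET,HQWY)=11/2, d(ET,X)=-2
iteration 5: select ET,HQWY (d=11/2, Q=-2); attach at lengths (5/2, 3); label the merged cluster EHQTWY
  updated: d(EHQTWY,X)=-9/2
iteration 6: select EHQTWY,X (d=-9/2); attach at lengths (-9/4, -9/4); label the merged cluster EHQTWXY
final tree: (((E:43/4,T:25/4):5/2,(H:79/6,((Q:-91/10,W:161/10):17/2,Y:17):71/6):3):-9/4,X:-9/4)
total length: 151/2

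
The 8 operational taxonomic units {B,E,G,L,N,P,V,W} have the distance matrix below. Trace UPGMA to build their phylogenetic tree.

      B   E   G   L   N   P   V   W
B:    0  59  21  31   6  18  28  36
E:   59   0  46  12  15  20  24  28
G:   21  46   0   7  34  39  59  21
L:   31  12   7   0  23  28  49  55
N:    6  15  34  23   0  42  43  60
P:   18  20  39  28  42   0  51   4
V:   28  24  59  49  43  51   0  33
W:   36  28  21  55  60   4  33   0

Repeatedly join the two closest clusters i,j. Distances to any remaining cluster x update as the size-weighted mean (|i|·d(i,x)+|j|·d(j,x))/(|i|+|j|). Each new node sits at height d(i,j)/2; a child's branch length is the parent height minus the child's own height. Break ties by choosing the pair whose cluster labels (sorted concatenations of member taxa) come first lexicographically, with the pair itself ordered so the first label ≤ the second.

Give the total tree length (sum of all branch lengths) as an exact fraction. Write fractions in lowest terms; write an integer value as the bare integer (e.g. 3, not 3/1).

step 1: merge (P,W) at d=4; branch lengths P→2, W→2; new cluster PW
  updated: d(B,PW)=27, d(E,PW)=24, d(G,PW)=30, d(L,PW)=83/2, d(N,PW)=51, d(PW,V)=42
step 2: merge (B,N) at d=6; branch lengths B→3, N→3; new cluster BN
  updated: d(BN,E)=37, d(BN,G)=55/2, d(BN,L)=27, d(BN,PW)=39, d(BN,V)=71/2
step 3: merge (G,L) at d=7; branch lengths G→7/2, L→7/2; new cluster GL
  updated: d(BN,GL)=109/4, d(E,GL)=29, d(GL,PW)=143/4, d(GL,V)=54
step 4: merge (E,PW) at d=24; branch lengths E→12, PW→10; new cluster EPW
  updated: d(BN,EPW)=115/3, d(EPW,GL)=67/2, d(EPW,V)=36
step 5: merge (BN,GL) at d=109/4; branch lengths BN→85/8, GL→81/8; new cluster BGLN
  updated: d(BGLN,EPW)=431/12, d(BGLN,V)=179/4
step 6: merge (BGLN,EPW) at d=431/12; branch lengths BGLN→13/3, EPW→143/24; new cluster BEGLNPW
  updated: d(BEGLNPW,V)=41
step 7: merge (BEGLNPW,V) at d=41; branch lengths BEGLNPW→61/24, V→41/2; new cluster BEGLNPVW
final tree: ((((B:3,N:3):85/8,(G:7/2,L:7/2):81/8):13/3,(E:12,(P:2,W:2):10):143/24):61/24,V:41/2)
total length: 1117/12

1117/12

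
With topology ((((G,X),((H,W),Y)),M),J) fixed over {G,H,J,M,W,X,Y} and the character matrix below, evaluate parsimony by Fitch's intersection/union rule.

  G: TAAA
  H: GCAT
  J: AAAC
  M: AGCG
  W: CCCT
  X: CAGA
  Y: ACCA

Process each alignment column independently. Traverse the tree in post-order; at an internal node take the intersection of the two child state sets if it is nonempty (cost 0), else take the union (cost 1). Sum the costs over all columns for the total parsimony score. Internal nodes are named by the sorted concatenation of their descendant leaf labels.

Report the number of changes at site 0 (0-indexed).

[col 0] GX: children G:{T}, X:{C} ∪→ {C,T}; cost 1
[col 0] HW: children H:{G}, W:{C} ∪→ {C,G}; cost 1
[col 0] HWY: children HW:{C,G}, Y:{A} ∪→ {A,C,G}; cost 1
[col 0] GHWXY: children GX:{C,T}, HWY:{A,C,G} ∩→ {C}; cost 0
[col 0] GHMWXY: children GHWXY:{C}, M:{A} ∪→ {A,C}; cost 1
[col 0] GHJMWXY: children GHMWXY:{A,C}, J:{A} ∩→ {A}; cost 0
[col 1] GX: children G:{A}, X:{A} ∩→ {A}; cost 0
[col 1] HW: children H:{C}, W:{C} ∩→ {C}; cost 0
[col 1] HWY: children HW:{C}, Y:{C} ∩→ {C}; cost 0
[col 1] GHWXY: children GX:{A}, HWY:{C} ∪→ {A,C}; cost 1
[col 1] GHMWXY: children GHWXY:{A,C}, M:{G} ∪→ {A,C,G}; cost 1
[col 1] GHJMWXY: children GHMWXY:{A,C,G}, J:{A} ∩→ {A}; cost 0
[col 2] GX: children G:{A}, X:{G} ∪→ {A,G}; cost 1
[col 2] HW: children H:{A}, W:{C} ∪→ {A,C}; cost 1
[col 2] HWY: children HW:{A,C}, Y:{C} ∩→ {C}; cost 0
[col 2] GHWXY: children GX:{A,G}, HWY:{C} ∪→ {A,C,G}; cost 1
[col 2] GHMWXY: children GHWXY:{A,C,G}, M:{C} ∩→ {C}; cost 0
[col 2] GHJMWXY: children GHMWXY:{C}, J:{A} ∪→ {A,C}; cost 1
[col 3] GX: children G:{A}, X:{A} ∩→ {A}; cost 0
[col 3] HW: children H:{T}, W:{T} ∩→ {T}; cost 0
[col 3] HWY: children HW:{T}, Y:{A} ∪→ {A,T}; cost 1
[col 3] GHWXY: children GX:{A}, HWY:{A,T} ∩→ {A}; cost 0
[col 3] GHMWXY: children GHWXY:{A}, M:{G} ∪→ {A,G}; cost 1
[col 3] GHJMWXY: children GHMWXY:{A,G}, J:{C} ∪→ {A,C,G}; cost 1
per-site changes: [4, 2, 4, 3]; total = 13

4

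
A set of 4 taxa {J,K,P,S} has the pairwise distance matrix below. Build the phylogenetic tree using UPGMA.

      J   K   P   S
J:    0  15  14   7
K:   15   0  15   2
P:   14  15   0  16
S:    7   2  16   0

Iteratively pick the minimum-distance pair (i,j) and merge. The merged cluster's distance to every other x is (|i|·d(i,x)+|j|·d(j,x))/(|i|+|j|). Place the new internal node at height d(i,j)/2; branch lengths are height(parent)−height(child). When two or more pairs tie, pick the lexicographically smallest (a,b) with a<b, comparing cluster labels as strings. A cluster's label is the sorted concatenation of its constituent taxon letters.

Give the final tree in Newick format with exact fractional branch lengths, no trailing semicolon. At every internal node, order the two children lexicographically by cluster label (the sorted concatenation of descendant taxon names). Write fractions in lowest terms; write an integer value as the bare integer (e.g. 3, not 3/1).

((J:11/2,(K:1,S:1):9/2):2,P:15/2)

iteration 1: select K,S (d=2); attach at lengths (1, 1); label the merged cluster KS
  updated: d(J,KS)=11, d(KS,P)=31/2
iteration 2: select J,KS (d=11); attach at lengths (11/2, 9/2); label the merged cluster JKS
  updated: d(JKS,P)=15
iteration 3: select JKS,P (d=15); attach at lengths (2, 15/2); label the merged cluster JKPS
final tree: ((J:11/2,(K:1,S:1):9/2):2,P:15/2)
total length: 43/2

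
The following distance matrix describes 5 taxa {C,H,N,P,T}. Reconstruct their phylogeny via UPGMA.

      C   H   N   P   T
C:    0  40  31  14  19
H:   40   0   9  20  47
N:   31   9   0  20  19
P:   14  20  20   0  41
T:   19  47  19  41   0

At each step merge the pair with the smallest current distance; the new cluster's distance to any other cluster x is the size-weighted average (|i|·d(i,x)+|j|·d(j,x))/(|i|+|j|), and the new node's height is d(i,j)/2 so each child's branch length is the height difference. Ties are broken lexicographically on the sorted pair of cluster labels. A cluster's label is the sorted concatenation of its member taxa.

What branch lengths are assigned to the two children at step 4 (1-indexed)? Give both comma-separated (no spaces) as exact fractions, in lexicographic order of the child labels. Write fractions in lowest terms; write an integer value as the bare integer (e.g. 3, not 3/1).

step 1: merge (H,N) at d=9; branch lengths H→9/2, N→9/2; new cluster HN
  updated: d(C,HN)=71/2, d(HN,P)=20, d(HN,T)=33
step 2: merge (C,P) at d=14; branch lengths C→7, P→7; new cluster CP
  updated: d(CP,HN)=111/4, d(CP,T)=30
step 3: merge (CP,HN) at d=111/4; branch lengths CP→55/8, HN→75/8; new cluster CHNP
  updated: d(CHNP,T)=63/2
step 4: merge (CHNP,T) at d=63/2; branch lengths CHNP→15/8, T→63/4; new cluster CHNPT
final tree: (((C:7,P:7):55/8,(H:9/2,N:9/2):75/8):15/8,T:63/4)
total length: 455/8

15/8,63/4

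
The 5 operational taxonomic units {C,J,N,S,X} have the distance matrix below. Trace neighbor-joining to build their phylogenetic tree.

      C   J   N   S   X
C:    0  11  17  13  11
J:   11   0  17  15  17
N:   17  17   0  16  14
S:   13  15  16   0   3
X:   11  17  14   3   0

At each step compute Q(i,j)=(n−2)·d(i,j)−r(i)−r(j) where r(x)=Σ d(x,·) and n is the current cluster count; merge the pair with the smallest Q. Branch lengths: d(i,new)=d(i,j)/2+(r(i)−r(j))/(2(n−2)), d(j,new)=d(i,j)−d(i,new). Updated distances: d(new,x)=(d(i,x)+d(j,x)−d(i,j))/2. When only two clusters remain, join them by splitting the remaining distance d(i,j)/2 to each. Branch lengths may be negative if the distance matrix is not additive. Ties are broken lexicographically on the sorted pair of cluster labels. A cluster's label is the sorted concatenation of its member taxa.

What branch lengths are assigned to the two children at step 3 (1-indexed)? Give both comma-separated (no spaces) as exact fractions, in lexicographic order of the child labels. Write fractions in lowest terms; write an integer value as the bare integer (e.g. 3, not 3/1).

5/2,9

iteration 1: select S,X (d=3, Q=-83); attach at lengths (11/6, 7/6); label the merged cluster SX
  updated: d(C,SX)=21/2, d(J,SX)=29/2, d(N,SX)=27/2
iteration 2: select C,J (d=11, Q=-59); attach at lengths (9/2, 13/2); label the merged cluster CJ
  updated: d(CJ,N)=23/2, d(CJ,SX)=7
iteration 3: select CJ,N (d=23/2, Q=-32); attach at lengths (5/2, 9); label the merged cluster CJN
  updated: d(CJN,SX)=9/2
iteration 4: select CJN,SX (d=9/2); attach at lengths (9/4, 9/4); label the merged cluster CJNSX
final tree: (((C:9/2,J:13/2):5/2,N:9):9/4,(S:11/6,X:7/6):9/4)
total length: 30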